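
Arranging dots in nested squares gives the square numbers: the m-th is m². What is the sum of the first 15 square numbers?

1240

Σ_{i=1}^{15} i² = 15·16·31/6 = 1240.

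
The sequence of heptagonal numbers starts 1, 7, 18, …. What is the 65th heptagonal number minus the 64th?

321

Consecutive heptagonal numbers differ by 5n − 4: here 5·65 − 4 = 321.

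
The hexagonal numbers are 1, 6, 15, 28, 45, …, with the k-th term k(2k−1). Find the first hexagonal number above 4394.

Solve n(2n−1) > 4394 for integer n.
The largest n with value ≤ 4394 is 47 (since 4371 ≤ 4394 < 4560), so the first above is n = 48, value 4560.

4560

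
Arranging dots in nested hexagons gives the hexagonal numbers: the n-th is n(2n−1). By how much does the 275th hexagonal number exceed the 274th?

Consecutive hexagonal numbers differ by 4n − 3: here 4·275 − 3 = 1097.

1097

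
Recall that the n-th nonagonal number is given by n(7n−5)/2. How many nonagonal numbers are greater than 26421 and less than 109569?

The n-th nonagonal number is n(7n−5)/2.
Smallest index with value > 26421: n = 88 (giving 26884).
Largest index with value < 109569: n = 177 (giving 109209).
Indices 88 through 177: 90 terms.

90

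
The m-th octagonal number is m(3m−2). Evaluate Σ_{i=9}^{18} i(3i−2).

Σ i(3i−2) = 3Σi² − 2Σi over i = 9..18.
Σi = 171 − 36 = 135 and Σi² = 2109 − 204 = 1905.
3·1905 − 2·135 = 5445.

5445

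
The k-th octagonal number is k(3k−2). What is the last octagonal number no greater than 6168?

5985

Solve n(3n−2) ≤ 6168 for integer n.
n = 45 gives 5985 ≤ 6168, while n = 46 gives 6256 > 6168; so the answer is 5985.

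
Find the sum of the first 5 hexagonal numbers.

Σ i(2i−1) = 2Σi² − Σi over i = 1..5.
Σi = 15 and Σi² = 55.
2·55 − 1·15 = 95.

95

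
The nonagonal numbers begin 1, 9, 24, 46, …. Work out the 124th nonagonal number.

124·(7·124 − 5)/2 = 124·863/2 = 53506.

53506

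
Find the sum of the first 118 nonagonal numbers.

1923754

Σ i(7i−5)/2 = (7Σi² − 5Σi) / 2 over i = 1..118.
Σi = 7021 and Σi² = 554659.
(7·554659 − 5·7021) / 2 = 3847508/2 = 1923754.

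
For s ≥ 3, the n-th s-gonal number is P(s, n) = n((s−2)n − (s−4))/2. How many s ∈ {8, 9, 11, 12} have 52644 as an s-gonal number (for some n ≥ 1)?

1

s = 8: P(8, 132) = 52008 and P(8, 133) = 52801; 52644 is not s-gonal.
s = 9: P(9, 123) = 52644. ✓
s = 11: P(11, 108) = 52110 and P(11, 109) = 53083; 52644 is not s-gonal.
s = 12: P(12, 103) = 52633 and P(12, 104) = 53664; 52644 is not s-gonal.
Hits: s ∈ {9} → 1.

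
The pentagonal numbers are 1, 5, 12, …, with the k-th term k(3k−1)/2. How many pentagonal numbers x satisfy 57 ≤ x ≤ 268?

The n-th pentagonal number is n(3n−1)/2.
Smallest index with value ≥ 57: n = 7 (giving 70).
Largest index with value ≤ 268: n = 13 (giving 247).
Indices 7 through 13: 7 terms.

7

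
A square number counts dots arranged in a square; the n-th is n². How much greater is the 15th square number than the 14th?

29

n² − (n−1)² = 2n − 1, so 15² − 14² = 2·15 − 1 = 29.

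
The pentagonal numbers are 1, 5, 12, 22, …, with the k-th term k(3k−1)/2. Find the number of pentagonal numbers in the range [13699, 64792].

113

The n-th pentagonal number is n(3n−1)/2.
Smallest index with value ≥ 13699: n = 96 (giving 13776).
Largest index with value ≤ 64792: n = 208 (giving 64792).
Indices 96 through 208: 113 terms.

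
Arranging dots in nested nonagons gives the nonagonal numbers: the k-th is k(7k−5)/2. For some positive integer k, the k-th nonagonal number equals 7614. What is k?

Set n(7n−5)/2 = 7614, giving 7n² − 5n − 15228 = 0.
So n = (5 + 653) / 14 = 658/14 = 47.

47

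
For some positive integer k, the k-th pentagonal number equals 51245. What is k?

Set n(3n−1)/2 = 51245, giving 3n² − n − 102490 = 0.
The discriminant is 1 + 24·51245 = 1229881, and √1229881 = 1109.
So n = (1 + 1109) / 6 = 1110/6 = 185.
Check: 185·(3·185 − 1)/2 = 51245. ✓

185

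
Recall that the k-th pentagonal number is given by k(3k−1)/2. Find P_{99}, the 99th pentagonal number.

The 99th pentagonal number is n(3n−1)/2 with n = 99.
99·(3·99 − 1)/2 = 99·296/2 = 99·148 = 14652.

14652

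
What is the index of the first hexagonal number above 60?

6

Solve n(2n−1) > 60 for integer n.
The largest n with value ≤ 60 is 5 (since 45 ≤ 60 < 66), so the first above is n = 6, value 66.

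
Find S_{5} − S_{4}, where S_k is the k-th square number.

9

n² − (n−1)² = 2n − 1, so 5² − 4² = 2·5 − 1 = 9.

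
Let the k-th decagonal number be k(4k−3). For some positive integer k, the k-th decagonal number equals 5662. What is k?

Set n(4n−3) = 5662, giving 4n² − 3n − 5662 = 0.
So n = (3 + 301) / 8 = 304/8 = 38.

38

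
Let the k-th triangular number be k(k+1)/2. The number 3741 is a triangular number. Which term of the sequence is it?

Set n(n+1)/2 = 3741, giving n² + n − 7482 = 0.
The discriminant is 1 + 8·3741 = 29929, and √29929 = 173.
So n = (-1 + 173) / 2 = 172/2 = 86.
Check: 86·87/2 = 3741. ✓

86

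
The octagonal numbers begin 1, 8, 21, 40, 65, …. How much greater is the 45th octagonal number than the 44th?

265

Consecutive octagonal numbers differ by 6n − 5: here 6·45 − 5 = 265.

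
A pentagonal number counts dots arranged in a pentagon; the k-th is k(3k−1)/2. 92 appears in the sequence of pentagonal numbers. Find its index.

8

Set n(3n−1)/2 = 92, giving 3n² − n − 184 = 0.
So n = (1 + 47) / 6 = 48/6 = 8.
Check: 8·(3·8 − 1)/2 = 92. ✓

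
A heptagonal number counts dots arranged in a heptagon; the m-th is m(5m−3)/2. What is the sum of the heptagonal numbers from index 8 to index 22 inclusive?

Σ i(5i−3)/2 = (5Σi² − 3Σi) / 2 over i = 8..22.
Σi = 253 − 28 = 225 and Σi² = 3795 − 140 = 3655.
(5·3655 − 3·225) / 2 = 17600/2 = 8800.

8800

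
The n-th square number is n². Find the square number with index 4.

The 4th square number is n² with n = 4.
4² = 16.

16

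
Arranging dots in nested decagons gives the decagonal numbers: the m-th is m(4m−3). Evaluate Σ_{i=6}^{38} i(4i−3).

Σ i(4i−3) = 4Σi² − 3Σi over i = 6..38.
Σi = 741 − 15 = 726 and Σi² = 19019 − 55 = 18964.
4·18964 − 3·726 = 73678.

73678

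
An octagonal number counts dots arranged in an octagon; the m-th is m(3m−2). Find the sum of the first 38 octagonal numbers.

Σ i(3i−2) = 3Σi² − 2Σi over i = 1..38.
Σi = 741 and Σi² = 19019.
3·19019 − 2·741 = 55575.

55575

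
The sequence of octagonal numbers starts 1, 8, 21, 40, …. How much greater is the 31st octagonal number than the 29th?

31·(3·31 − 2) = 2821 and 29·(3·29 − 2) = 2465.
Difference: 2821 − 2465 = 356.

356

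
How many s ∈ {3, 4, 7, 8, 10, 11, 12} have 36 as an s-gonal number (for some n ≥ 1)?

s = 3: P(3, 8) = 36. ✓
s = 4: P(4, 6) = 36. ✓
s = 7: P(7, 4) = 34 and P(7, 5) = 55; 36 is not s-gonal.
s = 8: P(8, 3) = 21 and P(8, 4) = 40; 36 is not s-gonal.
s = 10: P(10, 3) = 27 and P(10, 4) = 52; 36 is not s-gonal.
s = 11: P(11, 3) = 30 and P(11, 4) = 58; 36 is not s-gonal.
s = 12: P(12, 3) = 33 and P(12, 4) = 64; 36 is not s-gonal.
Hits: s ∈ {3, 4} → 2.

2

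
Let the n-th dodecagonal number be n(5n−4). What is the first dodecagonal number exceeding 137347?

Solve n(5n−4) > 137347 for integer n.
The largest n with value ≤ 137347 is 166 (since 137116 ≤ 137347 < 138777), so the first above is n = 167, value 138777.

138777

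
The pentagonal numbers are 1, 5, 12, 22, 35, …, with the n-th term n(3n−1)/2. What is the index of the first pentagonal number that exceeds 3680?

Solve n(3n−1)/2 > 3680 for integer n.
The largest n with value ≤ 3680 is 49 (since 3577 ≤ 3680 < 3725), so the first above is n = 50, value 3725.

50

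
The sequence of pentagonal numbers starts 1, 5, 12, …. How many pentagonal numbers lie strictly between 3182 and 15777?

56

The n-th pentagonal number is n(3n−1)/2.
Smallest index with value > 3182: n = 47 (giving 3290).
Largest index with value < 15777: n = 102 (giving 15555).
Indices 47 through 102: 56 terms.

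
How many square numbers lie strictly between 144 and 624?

The n-th square number is n².
Smallest index with value > 144: n = 13 (giving 169).
Largest index with value < 624: n = 24 (giving 576).
Indices 13 through 24: 12 terms.

12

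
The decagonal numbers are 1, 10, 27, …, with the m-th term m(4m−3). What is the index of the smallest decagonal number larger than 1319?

Solve n(4n−3) > 1319 for integer n.
The largest n with value ≤ 1319 is 18 (since 1242 ≤ 1319 < 1387), so the first above is n = 19, value 1387.

19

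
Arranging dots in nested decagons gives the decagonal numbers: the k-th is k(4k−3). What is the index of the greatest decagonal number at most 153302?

Solve n(4n−3) ≤ 153302 for integer n.
n = 196 gives 153076 ≤ 153302, while n = 197 gives 154645 > 153302; so the answer is index 196.

196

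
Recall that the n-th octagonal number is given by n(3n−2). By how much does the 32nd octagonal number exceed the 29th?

32·(3·32 − 2) = 3008 and 29·(3·29 − 2) = 2465.
Difference: 3008 − 2465 = 543.

543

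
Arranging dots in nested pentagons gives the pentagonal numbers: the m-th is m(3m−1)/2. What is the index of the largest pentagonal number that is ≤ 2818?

Solve n(3n−1)/2 ≤ 2818 for integer n.
n = 43 gives 2752 ≤ 2818, while n = 44 gives 2882 > 2818; so the answer is index 43.

43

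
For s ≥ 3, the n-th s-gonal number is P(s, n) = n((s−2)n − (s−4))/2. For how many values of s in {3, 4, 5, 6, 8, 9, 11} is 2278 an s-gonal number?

2

s = 3: P(3, 67) = 2278. ✓
s = 4: P(4, 47) = 2209 and P(4, 48) = 2304; 2278 is not s-gonal.
s = 5: P(5, 39) = 2262 and P(5, 40) = 2380; 2278 is not s-gonal.
s = 6: P(6, 34) = 2278. ✓
s = 8: P(8, 27) = 2133 and P(8, 28) = 2296; 2278 is not s-gonal.
s = 9: P(9, 25) = 2125 and P(9, 26) = 2301; 2278 is not s-gonal.
s = 11: P(11, 22) = 2101 and P(11, 23) = 2300; 2278 is not s-gonal.
Hits: s ∈ {3, 6} → 2.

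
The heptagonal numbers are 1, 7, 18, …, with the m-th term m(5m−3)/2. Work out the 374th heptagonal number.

The 374th heptagonal number is n(5n−3)/2 with n = 374.
374·(5·374 − 3)/2 = 374·1867/2 = 349129.

349129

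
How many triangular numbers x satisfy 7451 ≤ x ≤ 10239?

21

The n-th triangular number is n(n+1)/2.
Smallest index with value ≥ 7451: n = 122 (giving 7503).
Largest index with value ≤ 10239: n = 142 (giving 10153).
Indices 122 through 142: 21 terms.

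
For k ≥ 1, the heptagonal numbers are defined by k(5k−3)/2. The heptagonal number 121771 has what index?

Set n(5n−3)/2 = 121771, giving 5n² − 3n − 243542 = 0.
The discriminant is 9 + 40·121771 = 4870849, and √4870849 = 2207.
So n = (3 + 2207) / 10 = 2210/10 = 221.

221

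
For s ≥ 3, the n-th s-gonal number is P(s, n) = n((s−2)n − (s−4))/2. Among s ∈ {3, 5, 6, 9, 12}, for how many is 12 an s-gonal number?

2

s = 3: P(3, 4) = 10 and P(3, 5) = 15; 12 is not s-gonal.
s = 5: P(5, 3) = 12. ✓
s = 6: P(6, 2) = 6 and P(6, 3) = 15; 12 is not s-gonal.
s = 9: P(9, 2) = 9 and P(9, 3) = 24; 12 is not s-gonal.
s = 12: P(12, 2) = 12. ✓
Hits: s ∈ {5, 12} → 2.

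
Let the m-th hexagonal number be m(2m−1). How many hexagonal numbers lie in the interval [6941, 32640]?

The n-th hexagonal number is n(2n−1).
Smallest index with value ≥ 6941: n = 60 (giving 7140).
Largest index with value ≤ 32640: n = 128 (giving 32640).
Indices 60 through 128: 69 terms.

69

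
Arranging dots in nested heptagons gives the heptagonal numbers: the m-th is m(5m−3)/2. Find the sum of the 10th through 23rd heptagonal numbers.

9751

Σ i(5i−3)/2 = (5Σi² − 3Σi) / 2 over i = 10..23.
Σi = 276 − 45 = 231 and Σi² = 4324 − 285 = 4039.
(5·4039 − 3·231) / 2 = 19502/2 = 9751.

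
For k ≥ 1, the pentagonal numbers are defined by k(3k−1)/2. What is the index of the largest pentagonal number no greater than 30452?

Solve n(3n−1)/2 ≤ 30452 for integer n.
n = 142 gives 30175 ≤ 30452, while n = 143 gives 30602 > 30452; so the answer is index 142.

142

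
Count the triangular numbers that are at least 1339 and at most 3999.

37

The n-th triangular number is n(n+1)/2.
Smallest index with value ≥ 1339: n = 52 (giving 1378).
Largest index with value ≤ 3999: n = 88 (giving 3916).
Indices 52 through 88: 37 terms.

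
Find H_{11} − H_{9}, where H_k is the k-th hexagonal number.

11·(2·11 − 1) = 231 and 9·(2·9 − 1) = 153.
Difference: 231 − 153 = 78.

78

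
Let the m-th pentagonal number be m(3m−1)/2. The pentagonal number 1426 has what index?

31

Set n(3n−1)/2 = 1426, giving 3n² − n − 2852 = 0.
The discriminant is 1 + 24·1426 = 34225, and √34225 = 185.
So n = (1 + 185) / 6 = 186/6 = 31.
Check: 31·(3·31 − 1)/2 = 1426. ✓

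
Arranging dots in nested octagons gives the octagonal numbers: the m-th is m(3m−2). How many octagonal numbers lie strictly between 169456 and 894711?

The n-th octagonal number is n(3n−2).
Smallest index with value > 169456: n = 239 (giving 170885).
Largest index with value < 894711: n = 546 (giving 893256).
Indices 239 through 546: 308 terms.

308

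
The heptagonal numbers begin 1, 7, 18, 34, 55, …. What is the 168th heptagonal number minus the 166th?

168·(5·168 − 3)/2 = 70308 and 166·(5·166 − 3)/2 = 68641.
Difference: 70308 − 68641 = 1667.

1667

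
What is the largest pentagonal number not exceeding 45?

35

Solve n(3n−1)/2 ≤ 45 for integer n.
n = 5 gives 35 ≤ 45, while n = 6 gives 51 > 45; so the answer is 35.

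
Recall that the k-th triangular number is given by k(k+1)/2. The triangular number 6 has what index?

3

Set n(n+1)/2 = 6, giving n² + n − 12 = 0.
So n = (-1 + 7) / 2 = 6/2 = 3.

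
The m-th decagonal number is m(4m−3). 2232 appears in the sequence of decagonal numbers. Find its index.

24

Set n(4n−3) = 2232, giving 4n² − 3n − 2232 = 0.
The discriminant is 9 + 16·2232 = 35721, and √35721 = 189.
So n = (3 + 189) / 8 = 192/8 = 24.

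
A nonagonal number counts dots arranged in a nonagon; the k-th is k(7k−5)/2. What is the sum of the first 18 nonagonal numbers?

Σ i(7i−5)/2 = (7Σi² − 5Σi) / 2 over i = 1..18.
Σi = 171 and Σi² = 2109.
(7·2109 − 5·171) / 2 = 13908/2 = 6954.

6954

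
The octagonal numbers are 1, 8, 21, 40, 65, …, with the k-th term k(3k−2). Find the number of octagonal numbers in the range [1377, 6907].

The n-th octagonal number is n(3n−2).
Smallest index with value ≥ 1377: n = 22 (giving 1408).
Largest index with value ≤ 6907: n = 48 (giving 6816).
Indices 22 through 48: 27 terms.

27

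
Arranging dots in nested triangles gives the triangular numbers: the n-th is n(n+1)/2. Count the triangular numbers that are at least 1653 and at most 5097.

44

The n-th triangular number is n(n+1)/2.
Smallest index with value ≥ 1653: n = 57 (giving 1653).
Largest index with value ≤ 5097: n = 100 (giving 5050).
Indices 57 through 100: 44 terms.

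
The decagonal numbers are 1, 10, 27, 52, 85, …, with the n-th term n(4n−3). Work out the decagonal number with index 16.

976

The 16th decagonal number is n(4n−3) with n = 16.
16·(4·16 − 3) = 16·61 = 976.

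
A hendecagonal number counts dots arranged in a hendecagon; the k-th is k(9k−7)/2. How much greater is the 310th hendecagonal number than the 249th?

310·(9·310 − 7)/2 = 431365 and 249·(9·249 − 7)/2 = 278133.
Difference: 431365 − 278133 = 153232.

153232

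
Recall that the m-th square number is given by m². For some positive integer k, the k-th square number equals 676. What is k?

We need n² = 676, so n = √676 = 26.

26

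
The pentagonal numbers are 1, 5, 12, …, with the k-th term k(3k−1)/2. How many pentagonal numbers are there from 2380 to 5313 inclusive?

20

The n-th pentagonal number is n(3n−1)/2.
Smallest index with value ≥ 2380: n = 40 (giving 2380).
Largest index with value ≤ 5313: n = 59 (giving 5192).
Indices 40 through 59: 20 terms.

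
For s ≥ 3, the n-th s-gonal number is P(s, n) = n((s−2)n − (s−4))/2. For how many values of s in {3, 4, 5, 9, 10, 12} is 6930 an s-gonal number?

1

s = 3: P(3, 117) = 6903 and P(3, 118) = 7021; 6930 is not s-gonal.
s = 4: P(4, 83) = 6889 and P(4, 84) = 7056; 6930 is not s-gonal.
s = 5: P(5, 68) = 6902 and P(5, 69) = 7107; 6930 is not s-gonal.
s = 9: P(9, 44) = 6666 and P(9, 45) = 6975; 6930 is not s-gonal.
s = 10: P(10, 42) = 6930. ✓
s = 12: P(12, 37) = 6697 and P(12, 38) = 7068; 6930 is not s-gonal.
Hits: s ∈ {10} → 1.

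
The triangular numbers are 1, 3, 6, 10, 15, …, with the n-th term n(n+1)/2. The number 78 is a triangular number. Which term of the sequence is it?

Set n(n+1)/2 = 78, giving n² + n − 156 = 0.
So n = (-1 + 25) / 2 = 24/2 = 12.

12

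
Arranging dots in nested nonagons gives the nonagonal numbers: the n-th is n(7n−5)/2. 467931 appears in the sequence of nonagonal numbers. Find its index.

Set n(7n−5)/2 = 467931, giving 7n² − 5n − 935862 = 0.
So n = (5 + 5119) / 14 = 5124/14 = 366.

366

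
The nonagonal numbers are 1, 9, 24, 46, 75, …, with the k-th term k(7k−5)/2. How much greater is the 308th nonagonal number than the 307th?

2150

Consecutive nonagonal numbers differ by 7n − 6: here 7·308 − 6 = 2150.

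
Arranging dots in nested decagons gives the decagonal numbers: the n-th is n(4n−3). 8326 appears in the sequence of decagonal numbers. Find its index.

Set n(4n−3) = 8326, giving 4n² − 3n − 8326 = 0.
The discriminant is 9 + 16·8326 = 133225, and √133225 = 365.
So n = (3 + 365) / 8 = 368/8 = 46.
Check: 46·(4·46 − 3) = 8326. ✓

46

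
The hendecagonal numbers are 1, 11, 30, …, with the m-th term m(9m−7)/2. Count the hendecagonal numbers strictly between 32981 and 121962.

The n-th hendecagonal number is n(9n−7)/2.
Smallest index with value > 32981: n = 87 (giving 33756).
Largest index with value < 121962: n = 165 (giving 121935).
Indices 87 through 165: 79 terms.

79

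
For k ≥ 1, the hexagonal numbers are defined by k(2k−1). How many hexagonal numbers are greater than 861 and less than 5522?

The n-th hexagonal number is n(2n−1).
Smallest index with value > 861: n = 22 (giving 946).
Largest index with value < 5522: n = 52 (giving 5356).
Indices 22 through 52: 31 terms.

31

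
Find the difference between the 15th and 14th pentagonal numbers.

Consecutive pentagonal numbers differ by 3n − 2: here 3·15 − 2 = 43.

43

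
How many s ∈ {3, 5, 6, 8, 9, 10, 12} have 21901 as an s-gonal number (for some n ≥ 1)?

1

s = 3: P(3, 208) = 21736 and P(3, 209) = 21945; 21901 is not s-gonal.
s = 5: P(5, 121) = 21901. ✓
s = 6: P(6, 104) = 21528 and P(6, 105) = 21945; 21901 is not s-gonal.
s = 8: P(8, 85) = 21505 and P(8, 86) = 22016; 21901 is not s-gonal.
s = 9: P(9, 79) = 21646 and P(9, 80) = 22200; 21901 is not s-gonal.
s = 10: P(10, 74) = 21682 and P(10, 75) = 22275; 21901 is not s-gonal.
s = 12: P(12, 66) = 21516 and P(12, 67) = 22177; 21901 is not s-gonal.
Hits: s ∈ {5} → 1.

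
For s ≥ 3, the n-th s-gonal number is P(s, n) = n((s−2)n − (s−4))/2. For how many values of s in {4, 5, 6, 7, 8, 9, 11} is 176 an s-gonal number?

s = 4: P(4, 13) = 169 and P(4, 14) = 196; 176 is not s-gonal.
s = 5: P(5, 11) = 176. ✓
s = 6: P(6, 9) = 153 and P(6, 10) = 190; 176 is not s-gonal.
s = 7: P(7, 8) = 148 and P(7, 9) = 189; 176 is not s-gonal.
s = 8: P(8, 8) = 176. ✓
s = 9: P(9, 7) = 154 and P(9, 8) = 204; 176 is not s-gonal.
s = 11: P(11, 6) = 141 and P(11, 7) = 196; 176 is not s-gonal.
Hits: s ∈ {5, 8} → 2.

2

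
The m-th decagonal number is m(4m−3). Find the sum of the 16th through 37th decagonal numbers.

63591

Σ i(4i−3) = 4Σi² − 3Σi over i = 16..37.
Σi = 703 − 120 = 583 and Σi² = 17575 − 1240 = 16335.
4·16335 − 3·583 = 63591.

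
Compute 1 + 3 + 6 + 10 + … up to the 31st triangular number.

Σ i(i+1)/2 = (Σi² + Σi) / 2 over i = 1..31.
Σi = 496 and Σi² = 10416.
(1·10416 + 1·496) / 2 = 10912/2 = 5456.

5456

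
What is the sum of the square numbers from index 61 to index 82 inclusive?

Σ_{i=61}^{82} i² = 187165 − 73810 = 113355.

113355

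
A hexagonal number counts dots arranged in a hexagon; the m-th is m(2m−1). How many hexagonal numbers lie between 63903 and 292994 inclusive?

The n-th hexagonal number is n(2n−1).
Smallest index with value ≥ 63903: n = 179 (giving 63903).
Largest index with value ≤ 292994: n = 382 (giving 291466).
Indices 179 through 382: 204 terms.

204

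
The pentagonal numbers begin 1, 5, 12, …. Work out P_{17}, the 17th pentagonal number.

The 17th pentagonal number is n(3n−1)/2 with n = 17.
17·(3·17 − 1)/2 = 17·50/2 = 17·25 = 425.

425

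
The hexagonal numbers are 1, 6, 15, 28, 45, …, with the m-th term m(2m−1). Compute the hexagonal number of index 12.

12·(2·12 − 1) = 12·23 = 276.

276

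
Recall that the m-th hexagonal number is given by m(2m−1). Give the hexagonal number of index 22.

946

The 22nd hexagonal number is n(2n−1) with n = 22.
22·(2·22 − 1) = 22·43 = 946.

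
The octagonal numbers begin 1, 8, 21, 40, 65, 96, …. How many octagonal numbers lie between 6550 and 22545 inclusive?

40

The n-th octagonal number is n(3n−2).
Smallest index with value ≥ 6550: n = 48 (giving 6816).
Largest index with value ≤ 22545: n = 87 (giving 22533).
Indices 48 through 87: 40 terms.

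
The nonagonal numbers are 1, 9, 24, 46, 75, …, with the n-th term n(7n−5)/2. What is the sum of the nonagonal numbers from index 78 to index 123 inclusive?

1642959

Σ i(7i−5)/2 = (7Σi² − 5Σi) / 2 over i = 78..123.
Σi = 7626 − 3003 = 4623 and Σi² = 627874 − 155155 = 472719.
(7·472719 − 5·4623) / 2 = 3285918/2 = 1642959.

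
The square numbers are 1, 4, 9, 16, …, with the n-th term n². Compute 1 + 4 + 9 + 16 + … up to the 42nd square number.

Σ_{i=1}^{42} i² = 42·43·85/6 = 25585.

25585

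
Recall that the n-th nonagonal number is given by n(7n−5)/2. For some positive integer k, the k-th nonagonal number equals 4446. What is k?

36

Set n(7n−5)/2 = 4446, giving 7n² − 5n − 8892 = 0.
So n = (5 + 499) / 14 = 504/14 = 36.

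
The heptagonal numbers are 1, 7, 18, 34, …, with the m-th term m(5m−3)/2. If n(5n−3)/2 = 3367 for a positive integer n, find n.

37

Set n(5n−3)/2 = 3367, giving 5n² − 3n − 6734 = 0.
The discriminant is 9 + 40·3367 = 134689, and √134689 = 367.
So n = (3 + 367) / 10 = 370/10 = 37.
Check: 37·(5·37 − 3)/2 = 3367. ✓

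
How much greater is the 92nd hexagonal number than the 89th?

92·(2·92 − 1) = 16836 and 89·(2·89 − 1) = 15753.
Difference: 16836 − 15753 = 1083.

1083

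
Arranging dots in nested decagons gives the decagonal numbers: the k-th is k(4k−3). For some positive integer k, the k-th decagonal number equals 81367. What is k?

Set n(4n−3) = 81367, giving 4n² − 3n − 81367 = 0.
The discriminant is 9 + 16·81367 = 1301881, and √1301881 = 1141.
So n = (3 + 1141) / 8 = 1144/8 = 143.

143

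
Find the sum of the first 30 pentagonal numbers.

13950

Σ i(3i−1)/2 = (3Σi² − Σi) / 2 over i = 1..30.
Σi = 465 and Σi² = 9455.
(3·9455 − 1·465) / 2 = 27900/2 = 13950.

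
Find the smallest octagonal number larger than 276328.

276640

Solve n(3n−2) > 276328 for integer n.
The largest n with value ≤ 276328 is 303 (since 274821 ≤ 276328 < 276640), so the first above is n = 304, value 276640.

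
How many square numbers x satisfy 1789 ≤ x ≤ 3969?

21

The n-th square number is n².
Smallest index with value ≥ 1789: n = 43 (giving 1849).
Largest index with value ≤ 3969: n = 63 (giving 3969).
Indices 43 through 63: 21 terms.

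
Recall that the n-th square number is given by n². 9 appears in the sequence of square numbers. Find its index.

We need n² = 9, so n = √9 = 3.

3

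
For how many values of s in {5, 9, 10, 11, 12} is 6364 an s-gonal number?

1

s = 5: P(5, 65) = 6305 and P(5, 66) = 6501; 6364 is not s-gonal.
s = 9: P(9, 43) = 6364. ✓
s = 10: P(10, 40) = 6280 and P(10, 41) = 6601; 6364 is not s-gonal.
s = 11: P(11, 37) = 6031 and P(11, 38) = 6365; 6364 is not s-gonal.
s = 12: P(12, 36) = 6336 and P(12, 37) = 6697; 6364 is not s-gonal.
Hits: s ∈ {9} → 1.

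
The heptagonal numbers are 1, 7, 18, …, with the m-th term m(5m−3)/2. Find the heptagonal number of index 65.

10465

The 65th heptagonal number is n(5n−3)/2 with n = 65.
65·(5·65 − 3)/2 = 65·322/2 = 65·161 = 10465.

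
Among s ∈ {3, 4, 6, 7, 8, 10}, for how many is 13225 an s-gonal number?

1

s = 3: P(3, 162) = 13203 and P(3, 163) = 13366; 13225 is not s-gonal.
s = 4: P(4, 115) = 13225. ✓
s = 6: P(6, 81) = 13041 and P(6, 82) = 13366; 13225 is not s-gonal.
s = 7: P(7, 73) = 13213 and P(7, 74) = 13579; 13225 is not s-gonal.
s = 8: P(8, 66) = 12936 and P(8, 67) = 13333; 13225 is not s-gonal.
s = 10: P(10, 57) = 12825 and P(10, 58) = 13282; 13225 is not s-gonal.
Hits: s ∈ {4} → 1.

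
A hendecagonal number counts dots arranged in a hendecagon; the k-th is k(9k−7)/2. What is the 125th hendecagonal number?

The 125th hendecagonal number is n(9n−7)/2 with n = 125.
125·(9·125 − 7)/2 = 125·1118/2 = 125·559 = 69875.

69875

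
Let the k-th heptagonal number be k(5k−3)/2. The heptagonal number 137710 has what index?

235

Set n(5n−3)/2 = 137710, giving 5n² − 3n − 275420 = 0.
So n = (3 + 2347) / 10 = 2350/10 = 235.
Check: 235·(5·235 − 3)/2 = 137710. ✓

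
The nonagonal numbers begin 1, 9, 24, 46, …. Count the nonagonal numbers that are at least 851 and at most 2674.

The n-th nonagonal number is n(7n−5)/2.
Smallest index with value ≥ 851: n = 16 (giving 856).
Largest index with value ≤ 2674: n = 28 (giving 2674).
Indices 16 through 28: 13 terms.

13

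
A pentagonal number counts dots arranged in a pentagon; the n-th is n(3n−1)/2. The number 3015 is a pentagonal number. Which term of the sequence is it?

45

Set n(3n−1)/2 = 3015, giving 3n² − n − 6030 = 0.
So n = (1 + 269) / 6 = 270/6 = 45.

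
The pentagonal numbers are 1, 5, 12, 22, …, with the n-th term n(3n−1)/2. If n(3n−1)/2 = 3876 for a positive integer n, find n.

Set n(3n−1)/2 = 3876, giving 3n² − n − 7752 = 0.
So n = (1 + 305) / 6 = 306/6 = 51.
Check: 51·(3·51 − 1)/2 = 3876. ✓

51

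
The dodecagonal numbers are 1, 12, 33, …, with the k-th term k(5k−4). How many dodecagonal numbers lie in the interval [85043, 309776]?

The n-th dodecagonal number is n(5n−4).
Smallest index with value ≥ 85043: n = 131 (giving 85281).
Largest index with value ≤ 309776: n = 249 (giving 309009).
Indices 131 through 249: 119 terms.

119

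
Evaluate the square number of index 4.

The 4th square number is n² with n = 4.
4² = 16.

16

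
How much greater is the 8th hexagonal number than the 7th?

29

Consecutive hexagonal numbers differ by 4n − 3: here 4·8 − 3 = 29.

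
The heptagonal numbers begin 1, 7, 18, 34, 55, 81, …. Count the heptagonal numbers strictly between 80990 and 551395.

The n-th heptagonal number is n(5n−3)/2.
Smallest index with value > 80990: n = 181 (giving 81631).
Largest index with value < 551395: n = 469 (giving 549199).
Indices 181 through 469: 289 terms.

289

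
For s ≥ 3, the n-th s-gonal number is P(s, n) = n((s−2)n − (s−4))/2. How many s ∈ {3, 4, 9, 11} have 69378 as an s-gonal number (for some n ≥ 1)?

s = 3: P(3, 372) = 69378. ✓
s = 4: P(4, 263) = 69169 and P(4, 264) = 69696; 69378 is not s-gonal.
s = 9: P(9, 141) = 69231 and P(9, 142) = 70219; 69378 is not s-gonal.
s = 11: P(11, 124) = 68758 and P(11, 125) = 69875; 69378 is not s-gonal.
Hits: s ∈ {3} → 1.

1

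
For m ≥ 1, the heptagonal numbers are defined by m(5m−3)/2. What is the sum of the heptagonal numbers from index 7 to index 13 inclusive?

1715

Σ i(5i−3)/2 = (5Σi² − 3Σi) / 2 over i = 7..13.
Σi = 91 − 21 = 70 and Σi² = 819 − 91 = 728.
(5·728 − 3·70) / 2 = 3430/2 = 1715.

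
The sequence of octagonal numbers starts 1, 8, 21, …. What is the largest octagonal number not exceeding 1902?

1825

Solve n(3n−2) ≤ 1902 for integer n.
n = 25 gives 1825 ≤ 1902, while n = 26 gives 1976 > 1902; so the answer is 1825.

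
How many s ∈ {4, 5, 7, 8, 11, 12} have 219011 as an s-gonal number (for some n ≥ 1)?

1

s = 4: P(4, 467) = 218089 and P(4, 468) = 219024; 219011 is not s-gonal.
s = 5: P(5, 382) = 218695 and P(5, 383) = 219842; 219011 is not s-gonal.
s = 7: P(7, 296) = 218596 and P(7, 297) = 220077; 219011 is not s-gonal.
s = 8: P(8, 270) = 218160 and P(8, 271) = 219781; 219011 is not s-gonal.
s = 11: P(11, 221) = 219011. ✓
s = 12: P(12, 209) = 217569 and P(12, 210) = 219660; 219011 is not s-gonal.
Hits: s ∈ {11} → 1.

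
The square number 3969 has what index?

We need n² = 3969, so n = √3969 = 63.

63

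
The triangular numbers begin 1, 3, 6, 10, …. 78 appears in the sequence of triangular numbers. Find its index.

12

Set n(n+1)/2 = 78, giving n² + n − 156 = 0.
The discriminant is 1 + 8·78 = 625, and √625 = 25.
So n = (-1 + 25) / 2 = 24/2 = 12.
Check: 12·13/2 = 78. ✓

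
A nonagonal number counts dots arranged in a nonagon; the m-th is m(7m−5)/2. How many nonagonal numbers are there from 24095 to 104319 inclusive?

The n-th nonagonal number is n(7n−5)/2.
Smallest index with value ≥ 24095: n = 84 (giving 24486).
Largest index with value ≤ 104319: n = 173 (giving 104319).
Indices 84 through 173: 90 terms.

90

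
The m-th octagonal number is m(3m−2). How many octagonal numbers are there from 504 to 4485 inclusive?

26

The n-th octagonal number is n(3n−2).
Smallest index with value ≥ 504: n = 14 (giving 560).
Largest index with value ≤ 4485: n = 39 (giving 4485).
Indices 14 through 39: 26 terms.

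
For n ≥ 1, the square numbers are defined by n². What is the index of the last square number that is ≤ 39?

6

Solve n² ≤ 39 for integer n.
n = 6 gives 36 ≤ 39, while n = 7 gives 49 > 39; so the answer is index 6.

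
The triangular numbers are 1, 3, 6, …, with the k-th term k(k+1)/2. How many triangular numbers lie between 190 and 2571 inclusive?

53

The n-th triangular number is n(n+1)/2.
Smallest index with value ≥ 190: n = 19 (giving 190).
Largest index with value ≤ 2571: n = 71 (giving 2556).
Indices 19 through 71: 53 terms.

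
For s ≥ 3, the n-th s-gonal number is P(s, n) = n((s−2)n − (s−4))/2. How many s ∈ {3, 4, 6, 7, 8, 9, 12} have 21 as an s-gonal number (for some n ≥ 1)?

2

s = 3: P(3, 6) = 21. ✓
s = 4: P(4, 4) = 16 and P(4, 5) = 25; 21 is not s-gonal.
s = 6: P(6, 3) = 15 and P(6, 4) = 28; 21 is not s-gonal.
s = 7: P(7, 3) = 18 and P(7, 4) = 34; 21 is not s-gonal.
s = 8: P(8, 3) = 21. ✓
s = 9: P(9, 2) = 9 and P(9, 3) = 24; 21 is not s-gonal.
s = 12: P(12, 2) = 12 and P(12, 3) = 33; 21 is not s-gonal.
Hits: s ∈ {3, 8} → 2.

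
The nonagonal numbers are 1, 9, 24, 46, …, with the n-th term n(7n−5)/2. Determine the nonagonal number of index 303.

The 303rd nonagonal number is n(7n−5)/2 with n = 303.
303·(7·303 − 5)/2 = 303·2116/2 = 303·1058 = 320574.

320574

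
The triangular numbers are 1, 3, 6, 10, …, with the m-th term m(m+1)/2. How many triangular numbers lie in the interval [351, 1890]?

35

The n-th triangular number is n(n+1)/2.
Smallest index with value ≥ 351: n = 26 (giving 351).
Largest index with value ≤ 1890: n = 60 (giving 1830).
Indices 26 through 60: 35 terms.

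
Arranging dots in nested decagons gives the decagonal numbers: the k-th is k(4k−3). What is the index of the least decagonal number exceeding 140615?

Solve n(4n−3) > 140615 for integer n.
The largest n with value ≤ 140615 is 187 (since 139315 ≤ 140615 < 140812), so the first above is n = 188, value 140812.

188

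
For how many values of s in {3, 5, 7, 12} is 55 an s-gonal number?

2

s = 3: P(3, 10) = 55. ✓
s = 5: P(5, 6) = 51 and P(5, 7) = 70; 55 is not s-gonal.
s = 7: P(7, 5) = 55. ✓
s = 12: P(12, 3) = 33 and P(12, 4) = 64; 55 is not s-gonal.
Hits: s ∈ {3, 7} → 2.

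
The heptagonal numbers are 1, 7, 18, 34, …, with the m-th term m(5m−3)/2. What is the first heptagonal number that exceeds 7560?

7756

Solve n(5n−3)/2 > 7560 for integer n.
The largest n with value ≤ 7560 is 55 (since 7480 ≤ 7560 < 7756), so the first above is n = 56, value 7756.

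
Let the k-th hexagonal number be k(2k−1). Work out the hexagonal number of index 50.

The 50th hexagonal number is n(2n−1) with n = 50.
50·(2·50 − 1) = 50·99 = 4950.

4950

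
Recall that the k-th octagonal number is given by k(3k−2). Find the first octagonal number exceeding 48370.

48896

Solve n(3n−2) > 48370 for integer n.
The largest n with value ≤ 48370 is 127 (since 48133 ≤ 48370 < 48896), so the first above is n = 128, value 48896.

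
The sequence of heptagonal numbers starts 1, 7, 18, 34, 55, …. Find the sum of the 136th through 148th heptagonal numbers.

653016

Σ i(5i−3)/2 = (5Σi² − 3Σi) / 2 over i = 136..148.
Σi = 11026 − 9180 = 1846 and Σi² = 1091574 − 829260 = 262314.
(5·262314 − 3·1846) / 2 = 1306032/2 = 653016.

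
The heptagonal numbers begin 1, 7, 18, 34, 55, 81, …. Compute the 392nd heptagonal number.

The 392nd heptagonal number is n(5n−3)/2 with n = 392.
392·(5·392 − 3)/2 = 392·1957/2 = 383572.

383572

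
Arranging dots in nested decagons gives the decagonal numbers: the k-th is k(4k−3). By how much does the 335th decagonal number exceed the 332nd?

335·(4·335 − 3) = 447895 and 332·(4·332 − 3) = 439900.
Difference: 447895 − 439900 = 7995.

7995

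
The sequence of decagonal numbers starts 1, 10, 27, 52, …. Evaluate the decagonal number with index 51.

The 51st decagonal number is n(4n−3) with n = 51.
51·(4·51 − 3) = 51·201 = 10251.

10251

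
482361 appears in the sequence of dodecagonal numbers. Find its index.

311

Set n(5n−4) = 482361, giving 5n² − 4n − 482361 = 0.
The discriminant is 16 + 20·482361 = 9647236, and √9647236 = 3106.
So n = (4 + 3106) / 10 = 3110/10 = 311.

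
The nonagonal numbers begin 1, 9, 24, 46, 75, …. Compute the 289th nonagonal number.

289·(7·289 − 5)/2 = 289·2018/2 = 289·1009 = 291601.

291601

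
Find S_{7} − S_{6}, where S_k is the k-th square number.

13

n² − (n−1)² = 2n − 1, so 7² − 6² = 2·7 − 1 = 13.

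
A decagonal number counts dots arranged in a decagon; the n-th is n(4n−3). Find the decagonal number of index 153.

The 153rd decagonal number is n(4n−3) with n = 153.
153·(4·153 − 3) = 153·609 = 93177.

93177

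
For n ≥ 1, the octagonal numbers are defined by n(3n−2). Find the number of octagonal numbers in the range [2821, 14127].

The n-th octagonal number is n(3n−2).
Smallest index with value ≥ 2821: n = 31 (giving 2821).
Largest index with value ≤ 14127: n = 68 (giving 13736).
Indices 31 through 68: 38 terms.

38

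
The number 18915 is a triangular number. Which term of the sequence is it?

194

Set n(n+1)/2 = 18915, giving n² + n − 37830 = 0.
The discriminant is 1 + 8·18915 = 151321, and √151321 = 389.
So n = (-1 + 389) / 2 = 388/2 = 194.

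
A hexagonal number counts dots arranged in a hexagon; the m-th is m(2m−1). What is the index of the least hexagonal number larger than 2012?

32

Solve n(2n−1) > 2012 for integer n.
The largest n with value ≤ 2012 is 31 (since 1891 ≤ 2012 < 2016), so the first above is n = 32, value 2016.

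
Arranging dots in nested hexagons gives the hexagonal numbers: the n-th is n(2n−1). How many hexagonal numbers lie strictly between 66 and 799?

The n-th hexagonal number is n(2n−1).
Smallest index with value > 66: n = 7 (giving 91).
Largest index with value < 799: n = 20 (giving 780).
Indices 7 through 20: 14 terms.

14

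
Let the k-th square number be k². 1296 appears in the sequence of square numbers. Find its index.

We need n² = 1296, so n = √1296 = 36.

36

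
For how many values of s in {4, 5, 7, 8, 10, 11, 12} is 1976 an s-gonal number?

1

s = 4: P(4, 44) = 1936 and P(4, 45) = 2025; 1976 is not s-gonal.
s = 5: P(5, 36) = 1926 and P(5, 37) = 2035; 1976 is not s-gonal.
s = 7: P(7, 28) = 1918 and P(7, 29) = 2059; 1976 is not s-gonal.
s = 8: P(8, 26) = 1976. ✓
s = 10: P(10, 22) = 1870 and P(10, 23) = 2047; 1976 is not s-gonal.
s = 11: P(11, 21) = 1911 and P(11, 22) = 2101; 1976 is not s-gonal.
s = 12: P(12, 20) = 1920 and P(12, 21) = 2121; 1976 is not s-gonal.
Hits: s ∈ {8} → 1.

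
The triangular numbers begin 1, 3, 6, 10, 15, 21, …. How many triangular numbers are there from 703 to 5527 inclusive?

68

The n-th triangular number is n(n+1)/2.
Smallest index with value ≥ 703: n = 37 (giving 703).
Largest index with value ≤ 5527: n = 104 (giving 5460).
Indices 37 through 104: 68 terms.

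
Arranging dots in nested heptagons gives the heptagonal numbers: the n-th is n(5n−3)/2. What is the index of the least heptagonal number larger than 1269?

23

Solve n(5n−3)/2 > 1269 for integer n.
The largest n with value ≤ 1269 is 22 (since 1177 ≤ 1269 < 1288), so the first above is n = 23, value 1288.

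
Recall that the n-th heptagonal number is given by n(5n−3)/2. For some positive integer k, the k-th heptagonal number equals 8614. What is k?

59

Set n(5n−3)/2 = 8614, giving 5n² − 3n − 17228 = 0.
The discriminant is 9 + 40·8614 = 344569, and √344569 = 587.
So n = (3 + 587) / 10 = 590/10 = 59.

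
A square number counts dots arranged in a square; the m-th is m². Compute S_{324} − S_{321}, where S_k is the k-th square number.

324² = 104976 and 321² = 103041.
Difference: 104976 − 103041 = 1935.

1935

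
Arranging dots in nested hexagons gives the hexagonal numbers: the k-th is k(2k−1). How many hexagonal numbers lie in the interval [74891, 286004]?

185

The n-th hexagonal number is n(2n−1).
Smallest index with value ≥ 74891: n = 194 (giving 75078).
Largest index with value ≤ 286004: n = 378 (giving 285390).
Indices 194 through 378: 185 terms.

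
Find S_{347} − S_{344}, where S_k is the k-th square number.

347² = 120409 and 344² = 118336.
Difference: 120409 − 118336 = 2073.

2073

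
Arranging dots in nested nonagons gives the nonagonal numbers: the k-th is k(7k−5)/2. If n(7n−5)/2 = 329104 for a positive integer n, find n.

307

Set n(7n−5)/2 = 329104, giving 7n² − 5n − 658208 = 0.
The discriminant is 25 + 56·329104 = 18429849, and √18429849 = 4293.
So n = (5 + 4293) / 14 = 4298/14 = 307.
Check: 307·(7·307 − 5)/2 = 329104. ✓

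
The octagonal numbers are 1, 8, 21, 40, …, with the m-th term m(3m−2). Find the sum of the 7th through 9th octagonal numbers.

Σ i(3i−2) = 3Σi² − 2Σi over i = 7..9.
Σi = 45 − 21 = 24 and Σi² = 285 − 91 = 194.
3·194 − 2·24 = 534.

534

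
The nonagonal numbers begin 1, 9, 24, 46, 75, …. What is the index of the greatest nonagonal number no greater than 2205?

25

Solve n(7n−5)/2 ≤ 2205 for integer n.
n = 25 gives 2125 ≤ 2205, while n = 26 gives 2301 > 2205; so the answer is index 25.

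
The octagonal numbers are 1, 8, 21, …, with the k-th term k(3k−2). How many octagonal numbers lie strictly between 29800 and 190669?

152

The n-th octagonal number is n(3n−2).
Smallest index with value > 29800: n = 101 (giving 30401).
Largest index with value < 190669: n = 252 (giving 190008).
Indices 101 through 252: 152 terms.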